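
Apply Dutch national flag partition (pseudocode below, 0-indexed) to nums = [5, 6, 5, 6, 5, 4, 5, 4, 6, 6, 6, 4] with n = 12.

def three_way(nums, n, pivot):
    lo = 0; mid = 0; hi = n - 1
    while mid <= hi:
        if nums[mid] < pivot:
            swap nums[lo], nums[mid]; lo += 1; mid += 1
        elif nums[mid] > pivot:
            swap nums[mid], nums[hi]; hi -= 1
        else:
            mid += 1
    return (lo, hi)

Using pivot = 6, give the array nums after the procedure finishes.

[5, 5, 5, 4, 5, 4, 4, 6, 6, 6, 6, 6]

pivot = 6; lo=0, mid=0, hi=11
nums[mid]=5<6: swap nums[0],nums[0]; lo=1,mid=1 → [5, 6, 5, 6, 5, 4, 5, 4, 6, 6, 6, 4]
nums[mid]=6=6: mid=2
nums[mid]=5<6: swap nums[1],nums[2]; lo=2,mid=3 → [5, 5, 6, 6, 5, 4, 5, 4, 6, 6, 6, 4]
nums[mid]=6=6: mid=4
nums[mid]=5<6: swap nums[2],nums[4]; lo=3,mid=5 → [5, 5, 5, 6, 6, 4, 5, 4, 6, 6, 6, 4]
nums[mid]=4<6: swap nums[3],nums[5]; lo=4,mid=6 → [5, 5, 5, 4, 6, 6, 5, 4, 6, 6, 6, 4]
nums[mid]=5<6: swap nums[4],nums[6]; lo=5,mid=7 → [5, 5, 5, 4, 5, 6, 6, 4, 6, 6, 6, 4]
nums[mid]=4<6: swap nums[5],nums[7]; lo=6,mid=8 → [5, 5, 5, 4, 5, 4, 6, 6, 6, 6, 6, 4]
nums[mid]=6=6: mid=9
nums[mid]=6=6: mid=10
nums[mid]=6=6: mid=11
nums[mid]=4<6: swap nums[6],nums[11]; lo=7,mid=12 → [5, 5, 5, 4, 5, 4, 4, 6, 6, 6, 6, 6]
end: lo=7, hi=11; nums = [5, 5, 5, 4, 5, 4, 4, 6, 6, 6, 6, 6]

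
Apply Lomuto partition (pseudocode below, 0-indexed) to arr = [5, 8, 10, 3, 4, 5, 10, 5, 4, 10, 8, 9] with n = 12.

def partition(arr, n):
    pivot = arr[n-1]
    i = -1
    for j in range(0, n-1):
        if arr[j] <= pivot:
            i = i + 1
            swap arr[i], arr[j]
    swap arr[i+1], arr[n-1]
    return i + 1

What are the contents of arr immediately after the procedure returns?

[5, 8, 3, 4, 5, 5, 4, 8, 9, 10, 10, 10]

pivot = arr[11] = 9; i = -1
j=0: arr[0]=5 ≤ 9 → i=0, swap arr[0],arr[0] (no change) → [5, 8, 10, 3, 4, 5, 10, 5, 4, 10, 8, 9]
j=1: arr[1]=8 ≤ 9 → i=1, swap arr[1],arr[1] (no change) → [5, 8, 10, 3, 4, 5, 10, 5, 4, 10, 8, 9]
j=2: arr[2]=10 > 9 → no swap
j=3: arr[3]=3 ≤ 9 → i=2, swap arr[2],arr[3] → [5, 8, 3, 10, 4, 5, 10, 5, 4, 10, 8, 9]
j=4: arr[4]=4 ≤ 9 → i=3, swap arr[3],arr[4] → [5, 8, 3, 4, 10, 5, 10, 5, 4, 10, 8, 9]
j=5: arr[5]=5 ≤ 9 → i=4, swap arr[4],arr[5] → [5, 8, 3, 4, 5, 10, 10, 5, 4, 10, 8, 9]
j=6: arr[6]=10 > 9 → no swap
j=7: arr[7]=5 ≤ 9 → i=5, swap arr[5],arr[7] → [5, 8, 3, 4, 5, 5, 10, 10, 4, 10, 8, 9]
j=8: arr[8]=4 ≤ 9 → i=6, swap arr[6],arr[8] → [5, 8, 3, 4, 5, 5, 4, 10, 10, 10, 8, 9]
j=9: arr[9]=10 > 9 → no swap
j=10: arr[10]=8 ≤ 9 → i=7, swap arr[7],arr[10] → [5, 8, 3, 4, 5, 5, 4, 8, 10, 10, 10, 9]
final swap arr[8],arr[11] → [5, 8, 3, 4, 5, 5, 4, 8, 9, 10, 10, 10]; return 8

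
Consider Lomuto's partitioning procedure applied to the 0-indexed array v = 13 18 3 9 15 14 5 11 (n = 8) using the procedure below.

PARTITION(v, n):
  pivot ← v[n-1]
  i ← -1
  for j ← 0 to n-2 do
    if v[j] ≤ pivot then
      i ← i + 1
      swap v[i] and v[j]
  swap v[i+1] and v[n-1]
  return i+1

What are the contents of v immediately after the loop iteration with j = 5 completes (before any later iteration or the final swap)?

3 9 13 18 15 14 5 11

pivot=11, i=-1
j=0: 13>11, skip
j=1: 18>11, skip
j=2: 3≤11, i=0, swap(0,2) ⇒ 3 18 13 9 15 14 5 11
j=3: 9≤11, i=1, swap(1,3) ⇒ 3 9 13 18 15 14 5 11
j=4: 15>11, skip
j=5: 14>11, skip
(after j=5) v = 3 9 13 18 15 14 5 11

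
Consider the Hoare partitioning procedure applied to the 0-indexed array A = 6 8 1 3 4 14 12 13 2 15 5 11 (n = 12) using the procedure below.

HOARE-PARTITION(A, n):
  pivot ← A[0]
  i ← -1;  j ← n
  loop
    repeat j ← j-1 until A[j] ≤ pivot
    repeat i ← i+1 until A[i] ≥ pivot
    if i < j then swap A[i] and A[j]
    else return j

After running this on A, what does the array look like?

pivot = A[0] = 6; i = -1, j = 12
j→10 (A[10]=5≤6), i→0 (A[0]=6≥6); i<j, swap → 5 8 1 3 4 14 12 13 2 15 6 11
j→8 (A[8]=2≤6), i→1 (A[1]=8≥6); i<j, swap → 5 2 1 3 4 14 12 13 8 15 6 11
j→4, i→5; i≥j, return j=4. A = 5 2 1 3 4 14 12 13 8 15 6 11

5 2 1 3 4 14 12 13 8 15 6 11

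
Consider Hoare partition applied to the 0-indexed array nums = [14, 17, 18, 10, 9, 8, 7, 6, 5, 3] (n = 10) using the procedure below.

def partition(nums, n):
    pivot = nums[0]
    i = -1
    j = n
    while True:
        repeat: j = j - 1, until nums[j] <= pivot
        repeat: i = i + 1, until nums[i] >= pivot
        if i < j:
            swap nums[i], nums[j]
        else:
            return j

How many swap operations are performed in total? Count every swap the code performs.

3

pivot=14
j stops at 9 (3), i stops at 0 (14); swap ⇒ [3, 17, 18, 10, 9, 8, 7, 6, 5, 14]
j stops at 8 (5), i stops at 1 (17); swap ⇒ [3, 5, 18, 10, 9, 8, 7, 6, 17, 14]
j stops at 7 (6), i stops at 2 (18); swap ⇒ [3, 5, 6, 10, 9, 8, 7, 18, 17, 14]
j stops at 6, i stops at 7; i≥j ⇒ return 6. nums=[3, 5, 6, 10, 9, 8, 7, 18, 17, 14]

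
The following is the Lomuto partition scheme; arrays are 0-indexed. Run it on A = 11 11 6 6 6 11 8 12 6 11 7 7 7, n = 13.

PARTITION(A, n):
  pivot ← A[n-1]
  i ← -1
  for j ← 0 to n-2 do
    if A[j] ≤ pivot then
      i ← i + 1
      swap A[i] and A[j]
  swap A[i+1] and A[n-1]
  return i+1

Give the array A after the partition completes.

6 6 6 6 7 7 7 12 11 11 11 11 8

pivot = A[12] = 7; i = -1
j=0: A[0]=11 > 7 → no swap
j=1: A[1]=11 > 7 → no swap
j=2: A[2]=6 ≤ 7 → i=0, swap A[0],A[2] → 6 11 11 6 6 11 8 12 6 11 7 7 7
j=3: A[3]=6 ≤ 7 → i=1, swap A[1],A[3] → 6 6 11 11 6 11 8 12 6 11 7 7 7
j=4: A[4]=6 ≤ 7 → i=2, swap A[2],A[4] → 6 6 6 11 11 11 8 12 6 11 7 7 7
j=5: A[5]=11 > 7 → no swap
j=6: A[6]=8 > 7 → no swap
j=7: A[7]=12 > 7 → no swap
j=8: A[8]=6 ≤ 7 → i=3, swap A[3],A[8] → 6 6 6 6 11 11 8 12 11 11 7 7 7
j=9: A[9]=11 > 7 → no swap
j=10: A[10]=7 ≤ 7 → i=4, swap A[4],A[10] → 6 6 6 6 7 11 8 12 11 11 11 7 7
j=11: A[11]=7 ≤ 7 → i=5, swap A[5],A[11] → 6 6 6 6 7 7 8 12 11 11 11 11 7
final swap A[6],A[12] → 6 6 6 6 7 7 7 12 11 11 11 11 8; return 6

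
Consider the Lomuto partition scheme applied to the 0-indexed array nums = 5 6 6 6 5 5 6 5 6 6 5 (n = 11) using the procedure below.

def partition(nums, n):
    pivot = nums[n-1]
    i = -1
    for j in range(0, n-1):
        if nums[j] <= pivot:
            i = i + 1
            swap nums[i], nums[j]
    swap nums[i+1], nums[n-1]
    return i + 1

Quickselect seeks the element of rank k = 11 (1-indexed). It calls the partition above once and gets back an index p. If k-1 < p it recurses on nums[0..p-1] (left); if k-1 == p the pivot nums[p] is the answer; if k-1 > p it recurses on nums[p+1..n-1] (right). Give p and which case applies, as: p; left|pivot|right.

pivot = nums[10] = 5; i = -1
j=0: nums[0]=5 ≤ 5 → i=0, swap nums[0],nums[0] (no change) → 5 6 6 6 5 5 6 5 6 6 5
j=1: nums[1]=6 > 5 → no swap
j=2: nums[2]=6 > 5 → no swap
j=3: nums[3]=6 > 5 → no swap
j=4: nums[4]=5 ≤ 5 → i=1, swap nums[1],nums[4] → 5 5 6 6 6 5 6 5 6 6 5
j=5: nums[5]=5 ≤ 5 → i=2, swap nums[2],nums[5] → 5 5 5 6 6 6 6 5 6 6 5
j=6: nums[6]=6 > 5 → no swap
j=7: nums[7]=5 ≤ 5 → i=3, swap nums[3],nums[7] → 5 5 5 5 6 6 6 6 6 6 5
j=8: nums[8]=6 > 5 → no swap
j=9: nums[9]=6 > 5 → no swap
final swap nums[4],nums[10] → 5 5 5 5 5 6 6 6 6 6 6; return 4
p = 4; k-1 = 10 > 4 ⇒ right

4; right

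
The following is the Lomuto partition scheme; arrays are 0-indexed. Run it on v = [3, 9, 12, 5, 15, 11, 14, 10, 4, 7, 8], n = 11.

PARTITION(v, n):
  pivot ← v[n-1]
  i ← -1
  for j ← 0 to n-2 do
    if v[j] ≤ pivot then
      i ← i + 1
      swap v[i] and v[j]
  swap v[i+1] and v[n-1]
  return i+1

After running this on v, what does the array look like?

pivot = v[10] = 8; i = -1
j=0: v[0]=3 ≤ 8 → i=0, swap v[0],v[0] (no change) → [3, 9, 12, 5, 15, 11, 14, 10, 4, 7, 8]
j=1: v[1]=9 > 8 → no swap
j=2: v[2]=12 > 8 → no swap
j=3: v[3]=5 ≤ 8 → i=1, swap v[1],v[3] → [3, 5, 12, 9, 15, 11, 14, 10, 4, 7, 8]
j=4: v[4]=15 > 8 → no swap
j=5: v[5]=11 > 8 → no swap
j=6: v[6]=14 > 8 → no swap
j=7: v[7]=10 > 8 → no swap
j=8: v[8]=4 ≤ 8 → i=2, swap v[2],v[8] → [3, 5, 4, 9, 15, 11, 14, 10, 12, 7, 8]
j=9: v[9]=7 ≤ 8 → i=3, swap v[3],v[9] → [3, 5, 4, 7, 15, 11, 14, 10, 12, 9, 8]
final swap v[4],v[10] → [3, 5, 4, 7, 8, 11, 14, 10, 12, 9, 15]; return 4

[3, 5, 4, 7, 8, 11, 14, 10, 12, 9, 15]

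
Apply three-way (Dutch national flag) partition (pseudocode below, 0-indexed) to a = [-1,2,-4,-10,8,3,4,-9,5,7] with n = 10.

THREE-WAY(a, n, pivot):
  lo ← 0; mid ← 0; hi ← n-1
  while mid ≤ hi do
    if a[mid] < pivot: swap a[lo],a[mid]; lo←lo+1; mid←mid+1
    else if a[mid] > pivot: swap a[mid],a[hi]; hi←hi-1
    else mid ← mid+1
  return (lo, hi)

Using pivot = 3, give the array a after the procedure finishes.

[-1,2,-4,-10,-9,3,4,5,7,8]

lo=0 mid=0 hi=9
-1<3: swap(0,0), lo=1 mid=1 ⇒ [-1,2,-4,-10,8,3,4,-9,5,7]
2<3: swap(1,1), lo=2 mid=2 ⇒ [-1,2,-4,-10,8,3,4,-9,5,7]
-4<3: swap(2,2), lo=3 mid=3 ⇒ [-1,2,-4,-10,8,3,4,-9,5,7]
-10<3: swap(3,3), lo=4 mid=4 ⇒ [-1,2,-4,-10,8,3,4,-9,5,7]
8>3: swap(4,9), hi=8 ⇒ [-1,2,-4,-10,7,3,4,-9,5,8]
7>3: swap(4,8), hi=7 ⇒ [-1,2,-4,-10,5,3,4,-9,7,8]
5>3: swap(4,7), hi=6 ⇒ [-1,2,-4,-10,-9,3,4,5,7,8]
-9<3: swap(4,4), lo=5 mid=5 ⇒ [-1,2,-4,-10,-9,3,4,5,7,8]
3=3: mid=6
4>3: swap(6,6), hi=5 ⇒ [-1,2,-4,-10,-9,3,4,5,7,8]
done. lo=5 hi=5; a=[-1,2,-4,-10,-9,3,4,5,7,8]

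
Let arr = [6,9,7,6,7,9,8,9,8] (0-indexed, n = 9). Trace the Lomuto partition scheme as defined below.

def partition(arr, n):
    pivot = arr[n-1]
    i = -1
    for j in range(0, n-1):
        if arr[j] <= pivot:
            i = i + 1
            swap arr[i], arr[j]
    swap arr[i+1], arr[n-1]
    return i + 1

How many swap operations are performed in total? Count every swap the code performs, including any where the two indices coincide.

pivot=8, i=-1
j=0: 6≤8, i=0, swap(0,0) ⇒ [6,9,7,6,7,9,8,9,8]
j=1: 9>8, skip
j=2: 7≤8, i=1, swap(1,2) ⇒ [6,7,9,6,7,9,8,9,8]
j=3: 6≤8, i=2, swap(2,3) ⇒ [6,7,6,9,7,9,8,9,8]
j=4: 7≤8, i=3, swap(3,4) ⇒ [6,7,6,7,9,9,8,9,8]
j=5: 9>8, skip
j=6: 8≤8, i=4, swap(4,6) ⇒ [6,7,6,7,8,9,9,9,8]
j=7: 9>8, skip
swap(5,8) ⇒ [6,7,6,7,8,8,9,9,9]; return 5

6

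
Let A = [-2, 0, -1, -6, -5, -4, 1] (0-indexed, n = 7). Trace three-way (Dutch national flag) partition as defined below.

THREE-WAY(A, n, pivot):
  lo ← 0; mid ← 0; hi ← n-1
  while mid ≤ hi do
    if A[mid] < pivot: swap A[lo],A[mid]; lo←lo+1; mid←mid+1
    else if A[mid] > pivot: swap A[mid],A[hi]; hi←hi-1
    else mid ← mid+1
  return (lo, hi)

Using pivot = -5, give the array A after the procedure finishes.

[-6, -5, -1, 0, -4, 1, -2]

lo=0 mid=0 hi=6
-2>-5: swap(0,6), hi=5 ⇒ [1, 0, -1, -6, -5, -4, -2]
1>-5: swap(0,5), hi=4 ⇒ [-4, 0, -1, -6, -5, 1, -2]
-4>-5: swap(0,4), hi=3 ⇒ [-5, 0, -1, -6, -4, 1, -2]
-5=-5: mid=1
0>-5: swap(1,3), hi=2 ⇒ [-5, -6, -1, 0, -4, 1, -2]
-6<-5: swap(0,1), lo=1 mid=2 ⇒ [-6, -5, -1, 0, -4, 1, -2]
-1>-5: swap(2,2), hi=1 ⇒ [-6, -5, -1, 0, -4, 1, -2]
done. lo=1 hi=1; A=[-6, -5, -1, 0, -4, 1, -2]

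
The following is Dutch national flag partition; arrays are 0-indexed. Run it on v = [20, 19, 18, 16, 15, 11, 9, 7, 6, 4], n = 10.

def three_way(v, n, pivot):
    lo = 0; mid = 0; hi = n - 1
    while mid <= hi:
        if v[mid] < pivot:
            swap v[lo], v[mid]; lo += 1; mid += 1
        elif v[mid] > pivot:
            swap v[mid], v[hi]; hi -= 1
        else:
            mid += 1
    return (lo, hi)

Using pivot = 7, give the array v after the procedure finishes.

pivot = 7; lo=0, mid=0, hi=9
v[mid]=20>7: swap v[0],v[9]; hi=8 → [4, 19, 18, 16, 15, 11, 9, 7, 6, 20]
v[mid]=4<7: swap v[0],v[0]; lo=1,mid=1 → [4, 19, 18, 16, 15, 11, 9, 7, 6, 20]
v[mid]=19>7: swap v[1],v[8]; hi=7 → [4, 6, 18, 16, 15, 11, 9, 7, 19, 20]
v[mid]=6<7: swap v[1],v[1]; lo=2,mid=2 → [4, 6, 18, 16, 15, 11, 9, 7, 19, 20]
v[mid]=18>7: swap v[2],v[7]; hi=6 → [4, 6, 7, 16, 15, 11, 9, 18, 19, 20]
v[mid]=7=7: mid=3
v[mid]=16>7: swap v[3],v[6]; hi=5 → [4, 6, 7, 9, 15, 11, 16, 18, 19, 20]
v[mid]=9>7: swap v[3],v[5]; hi=4 → [4, 6, 7, 11, 15, 9, 16, 18, 19, 20]
v[mid]=11>7: swap v[3],v[4]; hi=3 → [4, 6, 7, 15, 11, 9, 16, 18, 19, 20]
v[mid]=15>7: swap v[3],v[3]; hi=2 → [4, 6, 7, 15, 11, 9, 16, 18, 19, 20]
end: lo=2, hi=2; v = [4, 6, 7, 15, 11, 9, 16, 18, 19, 20]

[4, 6, 7, 15, 11, 9, 16, 18, 19, 20]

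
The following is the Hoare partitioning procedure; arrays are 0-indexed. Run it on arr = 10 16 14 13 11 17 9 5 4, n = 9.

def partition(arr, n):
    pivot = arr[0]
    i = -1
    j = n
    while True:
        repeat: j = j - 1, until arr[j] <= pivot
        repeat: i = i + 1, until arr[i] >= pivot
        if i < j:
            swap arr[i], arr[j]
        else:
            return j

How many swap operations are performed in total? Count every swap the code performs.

3

pivot = arr[0] = 10; i = -1, j = 9
j→8 (arr[8]=4≤10), i→0 (arr[0]=10≥10); i<j, swap → 4 16 14 13 11 17 9 5 10
j→7 (arr[7]=5≤10), i→1 (arr[1]=16≥10); i<j, swap → 4 5 14 13 11 17 9 16 10
j→6 (arr[6]=9≤10), i→2 (arr[2]=14≥10); i<j, swap → 4 5 9 13 11 17 14 16 10
j→2, i→3; i≥j, return j=2. arr = 4 5 9 13 11 17 14 16 10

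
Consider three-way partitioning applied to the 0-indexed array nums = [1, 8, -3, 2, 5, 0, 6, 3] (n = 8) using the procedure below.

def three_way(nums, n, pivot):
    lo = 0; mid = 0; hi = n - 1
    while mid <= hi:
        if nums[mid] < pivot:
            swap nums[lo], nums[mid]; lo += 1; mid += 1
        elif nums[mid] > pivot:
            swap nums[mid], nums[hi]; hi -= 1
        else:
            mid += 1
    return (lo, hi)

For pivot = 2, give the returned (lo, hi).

(3, 3)

pivot = 2; lo=0, mid=0, hi=7
nums[mid]=1<2: swap nums[0],nums[0]; lo=1,mid=1 → [1, 8, -3, 2, 5, 0, 6, 3]
nums[mid]=8>2: swap nums[1],nums[7]; hi=6 → [1, 3, -3, 2, 5, 0, 6, 8]
nums[mid]=3>2: swap nums[1],nums[6]; hi=5 → [1, 6, -3, 2, 5, 0, 3, 8]
nums[mid]=6>2: swap nums[1],nums[5]; hi=4 → [1, 0, -3, 2, 5, 6, 3, 8]
nums[mid]=0<2: swap nums[1],nums[1]; lo=2,mid=2 → [1, 0, -3, 2, 5, 6, 3, 8]
nums[mid]=-3<2: swap nums[2],nums[2]; lo=3,mid=3 → [1, 0, -3, 2, 5, 6, 3, 8]
nums[mid]=2=2: mid=4
nums[mid]=5>2: swap nums[4],nums[4]; hi=3 → [1, 0, -3, 2, 5, 6, 3, 8]
end: lo=3, hi=3; nums = [1, 0, -3, 2, 5, 6, 3, 8]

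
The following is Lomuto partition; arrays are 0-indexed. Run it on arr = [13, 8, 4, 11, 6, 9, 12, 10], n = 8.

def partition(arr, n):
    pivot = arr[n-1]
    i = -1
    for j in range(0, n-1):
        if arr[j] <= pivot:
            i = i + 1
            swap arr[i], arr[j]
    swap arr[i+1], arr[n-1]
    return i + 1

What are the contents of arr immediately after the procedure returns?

[8, 4, 6, 9, 10, 11, 12, 13]

pivot=10, i=-1
j=0: 13>10, skip
j=1: 8≤10, i=0, swap(0,1) ⇒ [8, 13, 4, 11, 6, 9, 12, 10]
j=2: 4≤10, i=1, swap(1,2) ⇒ [8, 4, 13, 11, 6, 9, 12, 10]
j=3: 11>10, skip
j=4: 6≤10, i=2, swap(2,4) ⇒ [8, 4, 6, 11, 13, 9, 12, 10]
j=5: 9≤10, i=3, swap(3,5) ⇒ [8, 4, 6, 9, 13, 11, 12, 10]
j=6: 12>10, skip
swap(4,7) ⇒ [8, 4, 6, 9, 10, 11, 12, 13]; return 4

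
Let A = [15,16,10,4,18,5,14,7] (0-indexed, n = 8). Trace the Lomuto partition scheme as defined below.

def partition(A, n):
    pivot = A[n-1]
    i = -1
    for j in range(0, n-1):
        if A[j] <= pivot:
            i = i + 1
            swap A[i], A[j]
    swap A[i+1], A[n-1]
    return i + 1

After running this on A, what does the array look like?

pivot = A[7] = 7; i = -1
j=0: A[0]=15 > 7 → no swap
j=1: A[1]=16 > 7 → no swap
j=2: A[2]=10 > 7 → no swap
j=3: A[3]=4 ≤ 7 → i=0, swap A[0],A[3] → [4,16,10,15,18,5,14,7]
j=4: A[4]=18 > 7 → no swap
j=5: A[5]=5 ≤ 7 → i=1, swap A[1],A[5] → [4,5,10,15,18,16,14,7]
j=6: A[6]=14 > 7 → no swap
final swap A[2],A[7] → [4,5,7,15,18,16,14,10]; return 2

[4,5,7,15,18,16,14,10]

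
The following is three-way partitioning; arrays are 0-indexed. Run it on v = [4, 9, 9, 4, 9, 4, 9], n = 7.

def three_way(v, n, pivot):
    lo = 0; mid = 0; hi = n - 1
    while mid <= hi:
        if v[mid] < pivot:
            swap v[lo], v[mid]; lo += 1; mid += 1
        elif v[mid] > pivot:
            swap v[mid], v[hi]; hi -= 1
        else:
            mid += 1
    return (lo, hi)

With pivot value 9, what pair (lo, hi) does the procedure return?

(3, 6)

pivot = 9; lo=0, mid=0, hi=6
v[mid]=4<9: swap v[0],v[0]; lo=1,mid=1 → [4, 9, 9, 4, 9, 4, 9]
v[mid]=9=9: mid=2
v[mid]=9=9: mid=3
v[mid]=4<9: swap v[1],v[3]; lo=2,mid=4 → [4, 4, 9, 9, 9, 4, 9]
v[mid]=9=9: mid=5
v[mid]=4<9: swap v[2],v[5]; lo=3,mid=6 → [4, 4, 4, 9, 9, 9, 9]
v[mid]=9=9: mid=7
end: lo=3, hi=6; v = [4, 4, 4, 9, 9, 9, 9]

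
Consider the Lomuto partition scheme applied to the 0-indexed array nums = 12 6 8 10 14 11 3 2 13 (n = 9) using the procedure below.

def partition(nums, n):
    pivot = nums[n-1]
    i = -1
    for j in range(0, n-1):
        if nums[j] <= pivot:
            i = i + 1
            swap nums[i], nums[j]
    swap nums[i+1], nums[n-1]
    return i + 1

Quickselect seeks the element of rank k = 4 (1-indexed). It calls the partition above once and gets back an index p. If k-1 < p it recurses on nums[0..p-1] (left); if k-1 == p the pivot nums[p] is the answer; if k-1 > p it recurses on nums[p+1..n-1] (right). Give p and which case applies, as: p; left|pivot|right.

pivot = nums[8] = 13; i = -1
j=0: nums[0]=12 ≤ 13 → i=0, swap nums[0],nums[0] (no change) → 12 6 8 10 14 11 3 2 13
j=1: nums[1]=6 ≤ 13 → i=1, swap nums[1],nums[1] (no change) → 12 6 8 10 14 11 3 2 13
j=2: nums[2]=8 ≤ 13 → i=2, swap nums[2],nums[2] (no change) → 12 6 8 10 14 11 3 2 13
j=3: nums[3]=10 ≤ 13 → i=3, swap nums[3],nums[3] (no change) → 12 6 8 10 14 11 3 2 13
j=4: nums[4]=14 > 13 → no swap
j=5: nums[5]=11 ≤ 13 → i=4, swap nums[4],nums[5] → 12 6 8 10 11 14 3 2 13
j=6: nums[6]=3 ≤ 13 → i=5, swap nums[5],nums[6] → 12 6 8 10 11 3 14 2 13
j=7: nums[7]=2 ≤ 13 → i=6, swap nums[6],nums[7] → 12 6 8 10 11 3 2 14 13
final swap nums[7],nums[8] → 12 6 8 10 11 3 2 13 14; return 7
p = 7; k-1 = 3 < 7 ⇒ left

7; left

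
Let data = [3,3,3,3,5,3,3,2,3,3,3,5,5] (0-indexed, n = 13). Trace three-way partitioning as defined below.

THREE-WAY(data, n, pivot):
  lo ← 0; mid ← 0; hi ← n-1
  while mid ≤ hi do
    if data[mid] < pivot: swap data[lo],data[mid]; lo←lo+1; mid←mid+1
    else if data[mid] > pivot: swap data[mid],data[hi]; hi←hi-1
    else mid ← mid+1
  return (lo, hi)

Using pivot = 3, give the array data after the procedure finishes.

pivot = 3; lo=0, mid=0, hi=12
data[mid]=3=3: mid=1
data[mid]=3=3: mid=2
data[mid]=3=3: mid=3
data[mid]=3=3: mid=4
data[mid]=5>3: swap data[4],data[12]; hi=11 → [3,3,3,3,5,3,3,2,3,3,3,5,5]
data[mid]=5>3: swap data[4],data[11]; hi=10 → [3,3,3,3,5,3,3,2,3,3,3,5,5]
data[mid]=5>3: swap data[4],data[10]; hi=9 → [3,3,3,3,3,3,3,2,3,3,5,5,5]
data[mid]=3=3: mid=5
data[mid]=3=3: mid=6
data[mid]=3=3: mid=7
data[mid]=2<3: swap data[0],data[7]; lo=1,mid=8 → [2,3,3,3,3,3,3,3,3,3,5,5,5]
data[mid]=3=3: mid=9
data[mid]=3=3: mid=10
end: lo=1, hi=9; data = [2,3,3,3,3,3,3,3,3,3,5,5,5]

[2,3,3,3,3,3,3,3,3,3,5,5,5]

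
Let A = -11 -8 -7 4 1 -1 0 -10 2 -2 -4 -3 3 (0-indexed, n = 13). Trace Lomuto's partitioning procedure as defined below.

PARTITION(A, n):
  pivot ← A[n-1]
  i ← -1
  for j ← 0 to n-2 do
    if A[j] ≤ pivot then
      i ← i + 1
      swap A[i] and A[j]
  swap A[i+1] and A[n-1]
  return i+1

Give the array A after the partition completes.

pivot = A[12] = 3; i = -1
j=0: A[0]=-11 ≤ 3 → i=0, swap A[0],A[0] (no change) → -11 -8 -7 4 1 -1 0 -10 2 -2 -4 -3 3
j=1: A[1]=-8 ≤ 3 → i=1, swap A[1],A[1] (no change) → -11 -8 -7 4 1 -1 0 -10 2 -2 -4 -3 3
j=2: A[2]=-7 ≤ 3 → i=2, swap A[2],A[2] (no change) → -11 -8 -7 4 1 -1 0 -10 2 -2 -4 -3 3
j=3: A[3]=4 > 3 → no swap
j=4: A[4]=1 ≤ 3 → i=3, swap A[3],A[4] → -11 -8 -7 1 4 -1 0 -10 2 -2 -4 -3 3
j=5: A[5]=-1 ≤ 3 → i=4, swap A[4],A[5] → -11 -8 -7 1 -1 4 0 -10 2 -2 -4 -3 3
j=6: A[6]=0 ≤ 3 → i=5, swap A[5],A[6] → -11 -8 -7 1 -1 0 4 -10 2 -2 -4 -3 3
j=7: A[7]=-10 ≤ 3 → i=6, swap A[6],A[7] → -11 -8 -7 1 -1 0 -10 4 2 -2 -4 -3 3
j=8: A[8]=2 ≤ 3 → i=7, swap A[7],A[8] → -11 -8 -7 1 -1 0 -10 2 4 -2 -4 -3 3
j=9: A[9]=-2 ≤ 3 → i=8, swap A[8],A[9] → -11 -8 -7 1 -1 0 -10 2 -2 4 -4 -3 3
j=10: A[10]=-4 ≤ 3 → i=9, swap A[9],A[10] → -11 -8 -7 1 -1 0 -10 2 -2 -4 4 -3 3
j=11: A[11]=-3 ≤ 3 → i=10, swap A[10],A[11] → -11 -8 -7 1 -1 0 -10 2 -2 -4 -3 4 3
final swap A[11],A[12] → -11 -8 -7 1 -1 0 -10 2 -2 -4 -3 3 4; return 11

-11 -8 -7 1 -1 0 -10 2 -2 -4 -3 3 4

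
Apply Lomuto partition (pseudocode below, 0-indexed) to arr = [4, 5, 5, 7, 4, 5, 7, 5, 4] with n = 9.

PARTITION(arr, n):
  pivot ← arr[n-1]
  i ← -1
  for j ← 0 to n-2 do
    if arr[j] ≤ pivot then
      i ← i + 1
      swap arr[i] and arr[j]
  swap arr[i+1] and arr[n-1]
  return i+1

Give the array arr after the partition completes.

[4, 4, 4, 7, 5, 5, 7, 5, 5]

pivot = arr[8] = 4; i = -1
j=0: arr[0]=4 ≤ 4 → i=0, swap arr[0],arr[0] (no change) → [4, 5, 5, 7, 4, 5, 7, 5, 4]
j=1: arr[1]=5 > 4 → no swap
j=2: arr[2]=5 > 4 → no swap
j=3: arr[3]=7 > 4 → no swap
j=4: arr[4]=4 ≤ 4 → i=1, swap arr[1],arr[4] → [4, 4, 5, 7, 5, 5, 7, 5, 4]
j=5: arr[5]=5 > 4 → no swap
j=6: arr[6]=7 > 4 → no swap
j=7: arr[7]=5 > 4 → no swap
final swap arr[2],arr[8] → [4, 4, 4, 7, 5, 5, 7, 5, 5]; return 2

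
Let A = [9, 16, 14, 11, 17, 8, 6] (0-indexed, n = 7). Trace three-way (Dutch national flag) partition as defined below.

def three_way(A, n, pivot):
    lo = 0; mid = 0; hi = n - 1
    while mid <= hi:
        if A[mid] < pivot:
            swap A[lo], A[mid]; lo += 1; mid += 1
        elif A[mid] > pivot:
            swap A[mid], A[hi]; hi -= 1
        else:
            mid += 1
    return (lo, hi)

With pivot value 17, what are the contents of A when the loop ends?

lo=0 mid=0 hi=6
9<17: swap(0,0), lo=1 mid=1 ⇒ [9, 16, 14, 11, 17, 8, 6]
16<17: swap(1,1), lo=2 mid=2 ⇒ [9, 16, 14, 11, 17, 8, 6]
14<17: swap(2,2), lo=3 mid=3 ⇒ [9, 16, 14, 11, 17, 8, 6]
11<17: swap(3,3), lo=4 mid=4 ⇒ [9, 16, 14, 11, 17, 8, 6]
17=17: mid=5
8<17: swap(4,5), lo=5 mid=6 ⇒ [9, 16, 14, 11, 8, 17, 6]
6<17: swap(5,6), lo=6 mid=7 ⇒ [9, 16, 14, 11, 8, 6, 17]
done. lo=6 hi=6; A=[9, 16, 14, 11, 8, 6, 17]

[9, 16, 14, 11, 8, 6, 17]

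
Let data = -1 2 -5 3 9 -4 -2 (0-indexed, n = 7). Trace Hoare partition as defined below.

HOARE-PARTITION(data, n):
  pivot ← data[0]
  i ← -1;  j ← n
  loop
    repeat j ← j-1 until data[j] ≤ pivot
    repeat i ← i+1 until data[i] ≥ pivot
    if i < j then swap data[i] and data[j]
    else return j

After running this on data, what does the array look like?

-2 -4 -5 3 9 2 -1

pivot=-1
j stops at 6 (-2), i stops at 0 (-1); swap ⇒ -2 2 -5 3 9 -4 -1
j stops at 5 (-4), i stops at 1 (2); swap ⇒ -2 -4 -5 3 9 2 -1
j stops at 2, i stops at 3; i≥j ⇒ return 2. data=-2 -4 -5 3 9 2 -1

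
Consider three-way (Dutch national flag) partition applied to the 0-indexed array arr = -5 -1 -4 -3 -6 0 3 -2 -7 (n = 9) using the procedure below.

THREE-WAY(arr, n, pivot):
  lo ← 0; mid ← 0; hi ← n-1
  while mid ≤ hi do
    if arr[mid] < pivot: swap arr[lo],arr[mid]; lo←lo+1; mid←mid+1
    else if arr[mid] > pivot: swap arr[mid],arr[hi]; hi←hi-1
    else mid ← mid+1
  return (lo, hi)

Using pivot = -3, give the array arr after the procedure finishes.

pivot = -3; lo=0, mid=0, hi=8
arr[mid]=-5<-3: swap arr[0],arr[0]; lo=1,mid=1 → -5 -1 -4 -3 -6 0 3 -2 -7
arr[mid]=-1>-3: swap arr[1],arr[8]; hi=7 → -5 -7 -4 -3 -6 0 3 -2 -1
arr[mid]=-7<-3: swap arr[1],arr[1]; lo=2,mid=2 → -5 -7 -4 -3 -6 0 3 -2 -1
arr[mid]=-4<-3: swap arr[2],arr[2]; lo=3,mid=3 → -5 -7 -4 -3 -6 0 3 -2 -1
arr[mid]=-3=-3: mid=4
arr[mid]=-6<-3: swap arr[3],arr[4]; lo=4,mid=5 → -5 -7 -4 -6 -3 0 3 -2 -1
arr[mid]=0>-3: swap arr[5],arr[7]; hi=6 → -5 -7 -4 -6 -3 -2 3 0 -1
arr[mid]=-2>-3: swap arr[5],arr[6]; hi=5 → -5 -7 -4 -6 -3 3 -2 0 -1
arr[mid]=3>-3: swap arr[5],arr[5]; hi=4 → -5 -7 -4 -6 -3 3 -2 0 -1
end: lo=4, hi=4; arr = -5 -7 -4 -6 -3 3 -2 0 -1

-5 -7 -4 -6 -3 3 -2 0 -1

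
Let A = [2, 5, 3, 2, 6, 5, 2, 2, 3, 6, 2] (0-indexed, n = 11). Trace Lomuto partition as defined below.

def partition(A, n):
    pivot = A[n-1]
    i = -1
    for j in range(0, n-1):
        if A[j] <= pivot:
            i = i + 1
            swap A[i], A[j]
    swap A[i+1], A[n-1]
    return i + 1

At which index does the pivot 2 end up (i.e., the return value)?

4

pivot=2, i=-1
j=0: 2≤2, i=0, swap(0,0) ⇒ [2, 5, 3, 2, 6, 5, 2, 2, 3, 6, 2]
j=1: 5>2, skip
j=2: 3>2, skip
j=3: 2≤2, i=1, swap(1,3) ⇒ [2, 2, 3, 5, 6, 5, 2, 2, 3, 6, 2]
j=4: 6>2, skip
j=5: 5>2, skip
j=6: 2≤2, i=2, swap(2,6) ⇒ [2, 2, 2, 5, 6, 5, 3, 2, 3, 6, 2]
j=7: 2≤2, i=3, swap(3,7) ⇒ [2, 2, 2, 2, 6, 5, 3, 5, 3, 6, 2]
j=8: 3>2, skip
j=9: 6>2, skip
swap(4,10) ⇒ [2, 2, 2, 2, 2, 5, 3, 5, 3, 6, 6]; return 4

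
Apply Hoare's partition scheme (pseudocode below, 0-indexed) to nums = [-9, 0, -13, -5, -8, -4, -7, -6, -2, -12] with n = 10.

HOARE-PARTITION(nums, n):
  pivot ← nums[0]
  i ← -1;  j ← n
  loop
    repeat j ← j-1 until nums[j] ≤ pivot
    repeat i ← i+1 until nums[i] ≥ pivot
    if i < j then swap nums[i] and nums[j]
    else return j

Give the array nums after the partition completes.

[-12, -13, 0, -5, -8, -4, -7, -6, -2, -9]

pivot = nums[0] = -9; i = -1, j = 10
j→9 (nums[9]=-12≤-9), i→0 (nums[0]=-9≥-9); i<j, swap → [-12, 0, -13, -5, -8, -4, -7, -6, -2, -9]
j→2 (nums[2]=-13≤-9), i→1 (nums[1]=0≥-9); i<j, swap → [-12, -13, 0, -5, -8, -4, -7, -6, -2, -9]
j→1, i→2; i≥j, return j=1. nums = [-12, -13, 0, -5, -8, -4, -7, -6, -2, -9]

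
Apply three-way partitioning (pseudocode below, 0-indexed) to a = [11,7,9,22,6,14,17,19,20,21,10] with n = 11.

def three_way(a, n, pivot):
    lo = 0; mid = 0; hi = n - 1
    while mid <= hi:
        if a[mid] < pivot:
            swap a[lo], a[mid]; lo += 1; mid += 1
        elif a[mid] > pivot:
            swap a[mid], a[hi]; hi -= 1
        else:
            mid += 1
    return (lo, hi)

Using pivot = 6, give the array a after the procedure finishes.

lo=0 mid=0 hi=10
11>6: swap(0,10), hi=9 ⇒ [10,7,9,22,6,14,17,19,20,21,11]
10>6: swap(0,9), hi=8 ⇒ [21,7,9,22,6,14,17,19,20,10,11]
21>6: swap(0,8), hi=7 ⇒ [20,7,9,22,6,14,17,19,21,10,11]
20>6: swap(0,7), hi=6 ⇒ [19,7,9,22,6,14,17,20,21,10,11]
19>6: swap(0,6), hi=5 ⇒ [17,7,9,22,6,14,19,20,21,10,11]
17>6: swap(0,5), hi=4 ⇒ [14,7,9,22,6,17,19,20,21,10,11]
14>6: swap(0,4), hi=3 ⇒ [6,7,9,22,14,17,19,20,21,10,11]
6=6: mid=1
7>6: swap(1,3), hi=2 ⇒ [6,22,9,7,14,17,19,20,21,10,11]
22>6: swap(1,2), hi=1 ⇒ [6,9,22,7,14,17,19,20,21,10,11]
9>6: swap(1,1), hi=0 ⇒ [6,9,22,7,14,17,19,20,21,10,11]
done. lo=0 hi=0; a=[6,9,22,7,14,17,19,20,21,10,11]

[6,9,22,7,14,17,19,20,21,10,11]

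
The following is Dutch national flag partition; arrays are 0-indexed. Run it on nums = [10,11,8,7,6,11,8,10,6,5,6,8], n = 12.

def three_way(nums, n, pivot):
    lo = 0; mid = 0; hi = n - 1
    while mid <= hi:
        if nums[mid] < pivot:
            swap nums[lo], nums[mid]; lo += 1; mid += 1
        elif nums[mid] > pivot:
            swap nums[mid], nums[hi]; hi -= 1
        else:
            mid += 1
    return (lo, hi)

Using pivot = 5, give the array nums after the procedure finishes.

[5,8,7,6,11,8,10,6,11,6,8,10]

lo=0 mid=0 hi=11
10>5: swap(0,11), hi=10 ⇒ [8,11,8,7,6,11,8,10,6,5,6,10]
8>5: swap(0,10), hi=9 ⇒ [6,11,8,7,6,11,8,10,6,5,8,10]
6>5: swap(0,9), hi=8 ⇒ [5,11,8,7,6,11,8,10,6,6,8,10]
5=5: mid=1
11>5: swap(1,8), hi=7 ⇒ [5,6,8,7,6,11,8,10,11,6,8,10]
6>5: swap(1,7), hi=6 ⇒ [5,10,8,7,6,11,8,6,11,6,8,10]
10>5: swap(1,6), hi=5 ⇒ [5,8,8,7,6,11,10,6,11,6,8,10]
8>5: swap(1,5), hi=4 ⇒ [5,11,8,7,6,8,10,6,11,6,8,10]
11>5: swap(1,4), hi=3 ⇒ [5,6,8,7,11,8,10,6,11,6,8,10]
6>5: swap(1,3), hi=2 ⇒ [5,7,8,6,11,8,10,6,11,6,8,10]
7>5: swap(1,2), hi=1 ⇒ [5,8,7,6,11,8,10,6,11,6,8,10]
8>5: swap(1,1), hi=0 ⇒ [5,8,7,6,11,8,10,6,11,6,8,10]
done. lo=0 hi=0; nums=[5,8,7,6,11,8,10,6,11,6,8,10]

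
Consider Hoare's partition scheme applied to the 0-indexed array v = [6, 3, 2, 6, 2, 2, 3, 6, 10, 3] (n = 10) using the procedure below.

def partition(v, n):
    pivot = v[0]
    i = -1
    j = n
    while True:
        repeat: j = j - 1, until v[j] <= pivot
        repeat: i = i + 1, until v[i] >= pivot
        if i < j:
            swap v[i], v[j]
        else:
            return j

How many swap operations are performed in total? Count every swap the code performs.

2

pivot=6
j stops at 9 (3), i stops at 0 (6); swap ⇒ [3, 3, 2, 6, 2, 2, 3, 6, 10, 6]
j stops at 7 (6), i stops at 3 (6); swap ⇒ [3, 3, 2, 6, 2, 2, 3, 6, 10, 6]
j stops at 6, i stops at 7; i≥j ⇒ return 6. v=[3, 3, 2, 6, 2, 2, 3, 6, 10, 6]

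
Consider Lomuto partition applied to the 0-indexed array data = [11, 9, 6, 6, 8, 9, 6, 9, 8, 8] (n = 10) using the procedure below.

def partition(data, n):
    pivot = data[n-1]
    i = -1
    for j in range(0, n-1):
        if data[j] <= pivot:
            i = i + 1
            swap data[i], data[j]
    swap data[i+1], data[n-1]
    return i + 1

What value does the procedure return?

pivot=8, i=-1
j=0: 11>8, skip
j=1: 9>8, skip
j=2: 6≤8, i=0, swap(0,2) ⇒ [6, 9, 11, 6, 8, 9, 6, 9, 8, 8]
j=3: 6≤8, i=1, swap(1,3) ⇒ [6, 6, 11, 9, 8, 9, 6, 9, 8, 8]
j=4: 8≤8, i=2, swap(2,4) ⇒ [6, 6, 8, 9, 11, 9, 6, 9, 8, 8]
j=5: 9>8, skip
j=6: 6≤8, i=3, swap(3,6) ⇒ [6, 6, 8, 6, 11, 9, 9, 9, 8, 8]
j=7: 9>8, skip
j=8: 8≤8, i=4, swap(4,8) ⇒ [6, 6, 8, 6, 8, 9, 9, 9, 11, 8]
swap(5,9) ⇒ [6, 6, 8, 6, 8, 8, 9, 9, 11, 9]; return 5

5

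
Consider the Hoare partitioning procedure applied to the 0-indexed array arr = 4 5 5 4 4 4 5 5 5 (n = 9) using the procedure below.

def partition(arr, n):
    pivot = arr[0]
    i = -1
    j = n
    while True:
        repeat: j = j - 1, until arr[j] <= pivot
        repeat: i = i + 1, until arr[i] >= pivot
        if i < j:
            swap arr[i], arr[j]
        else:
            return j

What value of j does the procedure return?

pivot = arr[0] = 4; i = -1, j = 9
j→5 (arr[5]=4≤4), i→0 (arr[0]=4≥4); i<j, swap → 4 5 5 4 4 4 5 5 5
j→4 (arr[4]=4≤4), i→1 (arr[1]=5≥4); i<j, swap → 4 4 5 4 5 4 5 5 5
j→3 (arr[3]=4≤4), i→2 (arr[2]=5≥4); i<j, swap → 4 4 4 5 5 4 5 5 5
j→2, i→3; i≥j, return j=2. arr = 4 4 4 5 5 4 5 5 5

2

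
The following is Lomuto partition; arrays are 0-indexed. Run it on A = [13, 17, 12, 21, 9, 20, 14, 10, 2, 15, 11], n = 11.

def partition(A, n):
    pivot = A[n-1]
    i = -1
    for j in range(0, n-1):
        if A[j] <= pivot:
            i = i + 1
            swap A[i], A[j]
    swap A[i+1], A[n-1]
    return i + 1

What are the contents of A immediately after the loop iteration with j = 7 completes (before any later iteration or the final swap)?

[9, 10, 12, 21, 13, 20, 14, 17, 2, 15, 11]

pivot = A[10] = 11; i = -1
j=0: A[0]=13 > 11 → no swap
j=1: A[1]=17 > 11 → no swap
j=2: A[2]=12 > 11 → no swap
j=3: A[3]=21 > 11 → no swap
j=4: A[4]=9 ≤ 11 → i=0, swap A[0],A[4] → [9, 17, 12, 21, 13, 20, 14, 10, 2, 15, 11]
j=5: A[5]=20 > 11 → no swap
j=6: A[6]=14 > 11 → no swap
j=7: A[7]=10 ≤ 11 → i=1, swap A[1],A[7] → [9, 10, 12, 21, 13, 20, 14, 17, 2, 15, 11]
(after j=7) A = [9, 10, 12, 21, 13, 20, 14, 17, 2, 15, 11]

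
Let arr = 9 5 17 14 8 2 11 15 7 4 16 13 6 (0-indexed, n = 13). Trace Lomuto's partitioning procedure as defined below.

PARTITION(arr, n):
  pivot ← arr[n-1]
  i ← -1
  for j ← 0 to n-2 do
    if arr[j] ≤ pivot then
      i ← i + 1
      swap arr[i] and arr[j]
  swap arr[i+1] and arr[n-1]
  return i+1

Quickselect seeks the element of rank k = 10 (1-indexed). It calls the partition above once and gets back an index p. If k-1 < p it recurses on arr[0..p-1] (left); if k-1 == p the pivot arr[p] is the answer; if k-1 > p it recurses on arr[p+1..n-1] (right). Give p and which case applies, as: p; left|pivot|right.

pivot=6, i=-1
j=0: 9>6, skip
j=1: 5≤6, i=0, swap(0,1) ⇒ 5 9 17 14 8 2 11 15 7 4 16 13 6
j=2: 17>6, skip
j=3: 14>6, skip
j=4: 8>6, skip
j=5: 2≤6, i=1, swap(1,5) ⇒ 5 2 17 14 8 9 11 15 7 4 16 13 6
j=6: 11>6, skip
j=7: 15>6, skip
j=8: 7>6, skip
j=9: 4≤6, i=2, swap(2,9) ⇒ 5 2 4 14 8 9 11 15 7 17 16 13 6
j=10: 16>6, skip
j=11: 13>6, skip
swap(3,12) ⇒ 5 2 4 6 8 9 11 15 7 17 16 13 14; return 3
p = 3; k-1 = 9 > 3 ⇒ right

3; right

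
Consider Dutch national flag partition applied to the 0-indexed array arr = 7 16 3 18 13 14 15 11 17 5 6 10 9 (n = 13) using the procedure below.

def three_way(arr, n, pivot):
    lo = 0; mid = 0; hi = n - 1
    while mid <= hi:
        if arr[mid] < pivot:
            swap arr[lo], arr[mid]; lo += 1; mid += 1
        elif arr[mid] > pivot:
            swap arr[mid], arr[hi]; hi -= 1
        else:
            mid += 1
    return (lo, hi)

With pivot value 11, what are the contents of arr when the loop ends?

lo=0 mid=0 hi=12
7<11: swap(0,0), lo=1 mid=1 ⇒ 7 16 3 18 13 14 15 11 17 5 6 10 9
16>11: swap(1,12), hi=11 ⇒ 7 9 3 18 13 14 15 11 17 5 6 10 16
9<11: swap(1,1), lo=2 mid=2 ⇒ 7 9 3 18 13 14 15 11 17 5 6 10 16
3<11: swap(2,2), lo=3 mid=3 ⇒ 7 9 3 18 13 14 15 11 17 5 6 10 16
18>11: swap(3,11), hi=10 ⇒ 7 9 3 10 13 14 15 11 17 5 6 18 16
10<11: swap(3,3), lo=4 mid=4 ⇒ 7 9 3 10 13 14 15 11 17 5 6 18 16
13>11: swap(4,10), hi=9 ⇒ 7 9 3 10 6 14 15 11 17 5 13 18 16
6<11: swap(4,4), lo=5 mid=5 ⇒ 7 9 3 10 6 14 15 11 17 5 13 18 16
14>11: swap(5,9), hi=8 ⇒ 7 9 3 10 6 5 15 11 17 14 13 18 16
5<11: swap(5,5), lo=6 mid=6 ⇒ 7 9 3 10 6 5 15 11 17 14 13 18 16
15>11: swap(6,8), hi=7 ⇒ 7 9 3 10 6 5 17 11 15 14 13 18 16
17>11: swap(6,7), hi=6 ⇒ 7 9 3 10 6 5 11 17 15 14 13 18 16
11=11: mid=7
done. lo=6 hi=6; arr=7 9 3 10 6 5 11 17 15 14 13 18 16

7 9 3 10 6 5 11 17 15 14 13 18 16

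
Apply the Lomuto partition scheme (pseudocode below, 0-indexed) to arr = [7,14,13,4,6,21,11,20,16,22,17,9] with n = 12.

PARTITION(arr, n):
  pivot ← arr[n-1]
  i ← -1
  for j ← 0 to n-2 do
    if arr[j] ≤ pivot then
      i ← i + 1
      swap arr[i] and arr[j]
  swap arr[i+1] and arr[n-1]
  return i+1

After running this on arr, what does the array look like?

[7,4,6,9,13,21,11,20,16,22,17,14]

pivot = arr[11] = 9; i = -1
j=0: arr[0]=7 ≤ 9 → i=0, swap arr[0],arr[0] (no change) → [7,14,13,4,6,21,11,20,16,22,17,9]
j=1: arr[1]=14 > 9 → no swap
j=2: arr[2]=13 > 9 → no swap
j=3: arr[3]=4 ≤ 9 → i=1, swap arr[1],arr[3] → [7,4,13,14,6,21,11,20,16,22,17,9]
j=4: arr[4]=6 ≤ 9 → i=2, swap arr[2],arr[4] → [7,4,6,14,13,21,11,20,16,22,17,9]
j=5: arr[5]=21 > 9 → no swap
j=6: arr[6]=11 > 9 → no swap
j=7: arr[7]=20 > 9 → no swap
j=8: arr[8]=16 > 9 → no swap
j=9: arr[9]=22 > 9 → no swap
j=10: arr[10]=17 > 9 → no swap
final swap arr[3],arr[11] → [7,4,6,9,13,21,11,20,16,22,17,14]; return 3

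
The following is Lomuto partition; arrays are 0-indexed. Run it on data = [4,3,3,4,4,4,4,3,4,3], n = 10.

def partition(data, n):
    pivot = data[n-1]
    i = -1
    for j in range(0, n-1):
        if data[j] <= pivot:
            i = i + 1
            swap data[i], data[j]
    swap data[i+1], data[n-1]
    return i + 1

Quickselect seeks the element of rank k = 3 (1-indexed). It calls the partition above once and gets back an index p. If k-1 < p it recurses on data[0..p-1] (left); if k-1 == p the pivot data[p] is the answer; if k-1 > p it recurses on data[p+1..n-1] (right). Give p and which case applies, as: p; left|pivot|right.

3; left

pivot=3, i=-1
j=0: 4>3, skip
j=1: 3≤3, i=0, swap(0,1) ⇒ [3,4,3,4,4,4,4,3,4,3]
j=2: 3≤3, i=1, swap(1,2) ⇒ [3,3,4,4,4,4,4,3,4,3]
j=3: 4>3, skip
j=4: 4>3, skip
j=5: 4>3, skip
j=6: 4>3, skip
j=7: 3≤3, i=2, swap(2,7) ⇒ [3,3,3,4,4,4,4,4,4,3]
j=8: 4>3, skip
swap(3,9) ⇒ [3,3,3,3,4,4,4,4,4,4]; return 3
p = 3; k-1 = 2 < 3 ⇒ left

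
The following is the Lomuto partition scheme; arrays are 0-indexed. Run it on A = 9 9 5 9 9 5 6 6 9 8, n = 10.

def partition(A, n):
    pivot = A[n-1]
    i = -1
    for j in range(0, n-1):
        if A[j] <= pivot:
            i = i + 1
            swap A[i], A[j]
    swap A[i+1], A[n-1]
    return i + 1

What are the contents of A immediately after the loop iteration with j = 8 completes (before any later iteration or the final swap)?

pivot = A[9] = 8; i = -1
j=0: A[0]=9 > 8 → no swap
j=1: A[1]=9 > 8 → no swap
j=2: A[2]=5 ≤ 8 → i=0, swap A[0],A[2] → 5 9 9 9 9 5 6 6 9 8
j=3: A[3]=9 > 8 → no swap
j=4: A[4]=9 > 8 → no swap
j=5: A[5]=5 ≤ 8 → i=1, swap A[1],A[5] → 5 5 9 9 9 9 6 6 9 8
j=6: A[6]=6 ≤ 8 → i=2, swap A[2],A[6] → 5 5 6 9 9 9 9 6 9 8
j=7: A[7]=6 ≤ 8 → i=3, swap A[3],A[7] → 5 5 6 6 9 9 9 9 9 8
j=8: A[8]=9 > 8 → no swap
(after j=8) A = 5 5 6 6 9 9 9 9 9 8

5 5 6 6 9 9 9 9 9 8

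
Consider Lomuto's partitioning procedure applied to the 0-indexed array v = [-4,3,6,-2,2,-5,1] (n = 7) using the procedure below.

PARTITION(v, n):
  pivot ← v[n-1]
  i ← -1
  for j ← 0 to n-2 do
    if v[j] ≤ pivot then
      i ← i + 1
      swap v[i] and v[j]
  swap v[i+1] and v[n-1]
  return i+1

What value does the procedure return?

pivot = v[6] = 1; i = -1
j=0: v[0]=-4 ≤ 1 → i=0, swap v[0],v[0] (no change) → [-4,3,6,-2,2,-5,1]
j=1: v[1]=3 > 1 → no swap
j=2: v[2]=6 > 1 → no swap
j=3: v[3]=-2 ≤ 1 → i=1, swap v[1],v[3] → [-4,-2,6,3,2,-5,1]
j=4: v[4]=2 > 1 → no swap
j=5: v[5]=-5 ≤ 1 → i=2, swap v[2],v[5] → [-4,-2,-5,3,2,6,1]
final swap v[3],v[6] → [-4,-2,-5,1,2,6,3]; return 3

3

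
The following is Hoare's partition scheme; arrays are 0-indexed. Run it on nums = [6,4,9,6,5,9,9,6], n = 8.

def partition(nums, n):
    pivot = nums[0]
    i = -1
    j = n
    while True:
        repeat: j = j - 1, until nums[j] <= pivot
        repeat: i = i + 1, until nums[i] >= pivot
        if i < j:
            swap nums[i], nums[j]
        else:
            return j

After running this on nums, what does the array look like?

pivot = nums[0] = 6; i = -1, j = 8
j→7 (nums[7]=6≤6), i→0 (nums[0]=6≥6); i<j, swap → [6,4,9,6,5,9,9,6]
j→4 (nums[4]=5≤6), i→2 (nums[2]=9≥6); i<j, swap → [6,4,5,6,9,9,9,6]
j→3, i→3; i≥j, return j=3. nums = [6,4,5,6,9,9,9,6]

[6,4,5,6,9,9,9,6]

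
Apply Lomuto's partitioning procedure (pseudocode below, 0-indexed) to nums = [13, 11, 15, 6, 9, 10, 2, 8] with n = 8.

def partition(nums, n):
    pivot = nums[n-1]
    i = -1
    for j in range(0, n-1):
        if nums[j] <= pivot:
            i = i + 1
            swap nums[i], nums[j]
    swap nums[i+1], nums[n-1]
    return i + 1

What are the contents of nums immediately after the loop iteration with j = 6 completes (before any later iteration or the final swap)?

pivot=8, i=-1
j=0: 13>8, skip
j=1: 11>8, skip
j=2: 15>8, skip
j=3: 6≤8, i=0, swap(0,3) ⇒ [6, 11, 15, 13, 9, 10, 2, 8]
j=4: 9>8, skip
j=5: 10>8, skip
j=6: 2≤8, i=1, swap(1,6) ⇒ [6, 2, 15, 13, 9, 10, 11, 8]
(after j=6) nums = [6, 2, 15, 13, 9, 10, 11, 8]

[6, 2, 15, 13, 9, 10, 11, 8]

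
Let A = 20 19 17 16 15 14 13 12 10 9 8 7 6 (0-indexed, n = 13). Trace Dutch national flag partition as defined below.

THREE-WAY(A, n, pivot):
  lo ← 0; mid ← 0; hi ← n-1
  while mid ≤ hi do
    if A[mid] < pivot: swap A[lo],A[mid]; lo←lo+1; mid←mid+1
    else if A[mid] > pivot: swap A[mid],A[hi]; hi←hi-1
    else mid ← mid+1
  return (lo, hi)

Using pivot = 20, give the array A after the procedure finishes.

19 17 16 15 14 13 12 10 9 8 7 6 20

pivot = 20; lo=0, mid=0, hi=12
A[mid]=20=20: mid=1
A[mid]=19<20: swap A[0],A[1]; lo=1,mid=2 → 19 20 17 16 15 14 13 12 10 9 8 7 6
A[mid]=17<20: swap A[1],A[2]; lo=2,mid=3 → 19 17 20 16 15 14 13 12 10 9 8 7 6
A[mid]=16<20: swap A[2],A[3]; lo=3,mid=4 → 19 17 16 20 15 14 13 12 10 9 8 7 6
A[mid]=15<20: swap A[3],A[4]; lo=4,mid=5 → 19 17 16 15 20 14 13 12 10 9 8 7 6
A[mid]=14<20: swap A[4],A[5]; lo=5,mid=6 → 19 17 16 15 14 20 13 12 10 9 8 7 6
A[mid]=13<20: swap A[5],A[6]; lo=6,mid=7 → 19 17 16 15 14 13 20 12 10 9 8 7 6
A[mid]=12<20: swap A[6],A[7]; lo=7,mid=8 → 19 17 16 15 14 13 12 20 10 9 8 7 6
A[mid]=10<20: swap A[7],A[8]; lo=8,mid=9 → 19 17 16 15 14 13 12 10 20 9 8 7 6
A[mid]=9<20: swap A[8],A[9]; lo=9,mid=10 → 19 17 16 15 14 13 12 10 9 20 8 7 6
A[mid]=8<20: swap A[9],A[10]; lo=10,mid=11 → 19 17 16 15 14 13 12 10 9 8 20 7 6
A[mid]=7<20: swap A[10],A[11]; lo=11,mid=12 → 19 17 16 15 14 13 12 10 9 8 7 20 6
A[mid]=6<20: swap A[11],A[12]; lo=12,mid=13 → 19 17 16 15 14 13 12 10 9 8 7 6 20
end: lo=12, hi=12; A = 19 17 16 15 14 13 12 10 9 8 7 6 20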